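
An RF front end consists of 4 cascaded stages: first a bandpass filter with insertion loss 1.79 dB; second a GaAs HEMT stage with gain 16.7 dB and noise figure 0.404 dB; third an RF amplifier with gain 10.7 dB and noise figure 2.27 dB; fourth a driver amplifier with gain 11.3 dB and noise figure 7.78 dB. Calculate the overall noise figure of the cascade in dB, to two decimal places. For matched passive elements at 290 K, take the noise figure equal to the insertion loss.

2.29 dB

Convert to linear (a loss of L dB is a gain of −L dB): F_i = 10^(NF_i/10), G_i = 10^(G_i,dB/10)
  Stage 1: F_1 = 10^(1.79/10) = 1.510, G_1 = 10^(−1.79/10) = 0.6622
  Stage 2: F_2 = 10^(0.404/10) = 1.097, G_2 = 10^(16.7/10) = 46.77
  Stage 3: F_3 = 10^(2.27/10) = 1.687, G_3 = 10^(10.7/10) = 11.75
  Stage 4: F_4 = 10^(7.78/10) = 5.998, G_4 = 10^(11.3/10) = 13.49
Friis cascade:
  F = 1.510 + (1.097 − 1)/0.6622 + (1.687 − 1)/30.97 + (5.998 − 1)/363.9 = 1.693
NF = 10 log₁₀(1.693) = 2.29 dB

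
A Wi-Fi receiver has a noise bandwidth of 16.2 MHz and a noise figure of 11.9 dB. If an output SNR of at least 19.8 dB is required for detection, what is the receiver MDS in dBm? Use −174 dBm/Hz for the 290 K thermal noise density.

−70.2 dBm

Sensitivity = −174 + 10 log₁₀(B) + NF + SNR_min
= −174 + 72.1 + 11.9 + 19.8
= −70.2 dBm → −70.2 dBm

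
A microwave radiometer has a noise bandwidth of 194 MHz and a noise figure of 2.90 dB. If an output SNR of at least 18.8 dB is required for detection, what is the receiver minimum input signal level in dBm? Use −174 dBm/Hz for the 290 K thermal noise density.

−69.4 dBm

Sensitivity = −174 + 10 log₁₀(B) + NF + SNR_min
= −174 + 82.88 + 2.90 + 18.8
= −69.42 dBm → −69.4 dBm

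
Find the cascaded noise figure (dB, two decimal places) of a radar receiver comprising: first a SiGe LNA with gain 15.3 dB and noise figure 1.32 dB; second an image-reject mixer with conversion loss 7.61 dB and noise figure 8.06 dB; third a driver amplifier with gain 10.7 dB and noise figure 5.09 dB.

2.77 dB

Convert to linear (a loss of L dB is a gain of −L dB): F_i = 10^(NF_i/10), G_i = 10^(G_i,dB/10)
  Stage 1: F_1 = 10^(1.32/10) = 1.355, G_1 = 10^(15.3/10) = 33.88
  Stage 2: F_2 = 10^(8.06/10) = 6.397, G_2 = 10^(−7.61/10) = 0.1734
  Stage 3: F_3 = 10^(5.09/10) = 3.228, G_3 = 10^(10.7/10) = 11.75
Friis cascade:
  F = 1.355 + (6.397 − 1)/33.88 + (3.228 − 1)/5.875 = 1.894
NF = 10 log₁₀(1.894) = 2.77 dB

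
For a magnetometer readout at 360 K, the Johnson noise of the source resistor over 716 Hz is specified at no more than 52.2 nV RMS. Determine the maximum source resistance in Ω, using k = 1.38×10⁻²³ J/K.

Johnson–Nyquist: V_n = √(4kTRB) ⇒ R = V_n² / (4kTB)
4kTB = 4 × 1.38×10⁻²³ × 360 × 7.16×10² = 1.42×10⁻¹⁷
R = (5.22×10⁻⁸)² / 1.42×10⁻¹⁷ = 1.92×10² Ω = 192 Ω

192 Ω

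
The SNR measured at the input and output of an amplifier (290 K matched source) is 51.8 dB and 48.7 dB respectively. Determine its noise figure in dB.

3.1 dB

NF (dB) = SNR_in(dB) − SNR_out(dB) when the source is at T₀
NF = 51.8 − 48.7 = 3.1 dB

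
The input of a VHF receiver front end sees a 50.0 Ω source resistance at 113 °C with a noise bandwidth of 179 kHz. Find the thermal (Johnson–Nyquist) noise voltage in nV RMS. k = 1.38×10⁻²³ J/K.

T = 113 °C + 273.15 = 386.15 K
V_n = √(4kTRB)
4kTRB = 4 × 1.38×10⁻²³ × 386.15 × 5.00×10¹ × 1.79×10⁵ = 1.91×10⁻¹³ V²
V_n = √(1.91×10⁻¹³) = 4.37×10⁻⁷ V = 437 nV

437 nV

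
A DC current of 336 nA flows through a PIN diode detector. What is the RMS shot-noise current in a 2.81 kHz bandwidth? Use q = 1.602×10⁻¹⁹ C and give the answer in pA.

17.4 pA

I_n = √(2qI·B)
2qI·B = 2 × 1.602×10⁻¹⁹ × 3.36×10⁻⁷ × 2.81×10³ = 3.03×10⁻²² A²
I_n = √(3.03×10⁻²²) = 1.74×10⁻¹¹ A = 17.4 pA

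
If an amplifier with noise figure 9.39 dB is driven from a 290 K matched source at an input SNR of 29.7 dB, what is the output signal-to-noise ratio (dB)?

20.31 dB

By definition F = SNR_in/SNR_out, so in dB: SNR_out = SNR_in − NF
SNR_out = 29.7 − 9.39 = 20.31 dB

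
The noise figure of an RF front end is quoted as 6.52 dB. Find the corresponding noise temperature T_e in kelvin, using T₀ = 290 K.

1011 K

F = 10^(6.52/10) = 4.48745
T_e = (F − 1)·T₀ = (4.48745 − 1) × 290 = 1011 K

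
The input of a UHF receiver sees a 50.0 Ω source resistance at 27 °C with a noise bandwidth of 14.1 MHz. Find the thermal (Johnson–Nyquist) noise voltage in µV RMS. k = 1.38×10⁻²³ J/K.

3.42 µV

T = 27 °C + 273.15 = 300.15 K
V_n = √(4kTRB)
4kTRB = 4 × 1.38×10⁻²³ × 300.15 × 5.00×10¹ × 1.41×10⁷ = 1.17×10⁻¹¹ V²
V_n = √(1.17×10⁻¹¹) = 3.42×10⁻⁶ V = 3.42 µV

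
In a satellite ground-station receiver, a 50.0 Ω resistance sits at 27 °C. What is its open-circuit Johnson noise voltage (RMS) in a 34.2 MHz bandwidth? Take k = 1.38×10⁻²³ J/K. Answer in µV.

5.32 µV

T = 27 °C + 273.15 = 300.15 K
V_n = √(4kTRB)
4kTRB = 4 × 1.38×10⁻²³ × 300.15 × 5.00×10¹ × 3.42×10⁷ = 2.83×10⁻¹¹ V²
V_n = √(2.83×10⁻¹¹) = 5.32×10⁻⁶ V = 5.32 µV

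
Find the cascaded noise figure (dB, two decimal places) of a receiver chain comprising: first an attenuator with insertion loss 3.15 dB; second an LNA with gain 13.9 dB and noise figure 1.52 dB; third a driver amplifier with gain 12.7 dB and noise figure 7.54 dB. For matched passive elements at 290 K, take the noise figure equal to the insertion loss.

5.22 dB

Convert to linear (a loss of L dB is a gain of −L dB): F_i = 10^(NF_i/10), G_i = 10^(G_i,dB/10)
  Stage 1: F_1 = 10^(3.15/10) = 2.065, G_1 = 10^(−3.15/10) = 0.4842
  Stage 2: F_2 = 10^(1.52/10) = 1.419, G_2 = 10^(13.9/10) = 24.55
  Stage 3: F_3 = 10^(7.54/10) = 5.675, G_3 = 10^(12.7/10) = 18.62
Friis cascade:
  F = 2.065 + (1.419 − 1)/0.4842 + (5.675 − 1)/11.89 = 3.324
NF = 10 log₁₀(3.324) = 5.22 dB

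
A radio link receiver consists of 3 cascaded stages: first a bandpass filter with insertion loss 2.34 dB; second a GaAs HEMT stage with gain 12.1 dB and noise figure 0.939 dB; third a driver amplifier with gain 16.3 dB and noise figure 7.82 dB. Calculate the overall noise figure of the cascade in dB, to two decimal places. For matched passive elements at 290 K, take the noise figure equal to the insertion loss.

Convert to linear (a loss of L dB is a gain of −L dB): F_i = 10^(NF_i/10), G_i = 10^(G_i,dB/10)
  Stage 1: F_1 = 10^(2.34/10) = 1.714, G_1 = 10^(−2.34/10) = 0.5834
  Stage 2: F_2 = 10^(0.939/10) = 1.241, G_2 = 10^(12.1/10) = 16.22
  Stage 3: F_3 = 10^(7.82/10) = 6.053, G_3 = 10^(16.3/10) = 42.66
Friis cascade:
  F = 1.714 + (1.241 − 1)/0.5834 + (6.053 − 1)/9.462 = 2.662
NF = 10 log₁₀(2.662) = 4.25 dB

4.25 dB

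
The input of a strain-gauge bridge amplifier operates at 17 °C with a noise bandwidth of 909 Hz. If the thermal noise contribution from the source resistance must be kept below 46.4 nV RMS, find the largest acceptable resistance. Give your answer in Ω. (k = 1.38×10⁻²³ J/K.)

T = 17 °C + 273.15 = 290.15 K
Johnson–Nyquist: V_n = √(4kTRB) ⇒ R = V_n² / (4kTB)
4kTB = 4 × 1.38×10⁻²³ × 290.15 × 9.09×10² = 1.46×10⁻¹⁷
R = (4.64×10⁻⁸)² / 1.46×10⁻¹⁷ = 1.48×10² Ω = 148 Ω

148 Ω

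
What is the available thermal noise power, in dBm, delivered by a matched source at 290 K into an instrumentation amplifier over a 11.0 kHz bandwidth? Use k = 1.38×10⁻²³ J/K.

P_n = kTB = 1.38×10⁻²³ × 290 × 1.10×10⁴ = 4.40×10⁻¹⁷ W
In dBm: 10 log₁₀(4.40×10⁻¹⁷ / 10⁻³) = −133.6 dBm

−133.6 dBm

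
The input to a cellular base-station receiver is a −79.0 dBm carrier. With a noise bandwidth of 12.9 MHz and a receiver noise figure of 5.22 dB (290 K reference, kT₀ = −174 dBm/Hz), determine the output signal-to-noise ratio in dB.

Noise floor: N = −174 + 10 log₁₀(B) + NF
10 log₁₀(1.29×10⁷) = 71.11 dB
N = −174 + 71.11 + 5.22 = −97.67 dBm
SNR = P_sig − N = −79.0 − (−97.67) = 18.67 dB → 18.7 dB

18.7 dB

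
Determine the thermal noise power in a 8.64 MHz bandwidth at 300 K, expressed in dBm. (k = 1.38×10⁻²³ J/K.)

−104.5 dBm

P_n = kTB = 1.38×10⁻²³ × 300 × 8.64×10⁶ = 3.58×10⁻¹⁴ W
In dBm: 10 log₁₀(3.58×10⁻¹⁴ / 10⁻³) = −104.5 dBm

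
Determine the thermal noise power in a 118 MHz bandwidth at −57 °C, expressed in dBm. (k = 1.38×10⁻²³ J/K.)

T = −57 °C + 273.15 = 216.15 K
P_n = kTB = 1.38×10⁻²³ × 216.15 × 1.18×10⁸ = 3.52×10⁻¹³ W
In dBm: 10 log₁₀(3.52×10⁻¹³ / 10⁻³) = −94.5 dBm

−94.5 dBm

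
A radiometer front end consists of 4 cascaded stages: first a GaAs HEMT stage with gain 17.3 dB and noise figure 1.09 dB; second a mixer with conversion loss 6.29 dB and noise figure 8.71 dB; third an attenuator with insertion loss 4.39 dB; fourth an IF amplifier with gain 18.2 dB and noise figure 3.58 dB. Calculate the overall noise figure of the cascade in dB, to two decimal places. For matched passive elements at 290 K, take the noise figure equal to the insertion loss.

2.61 dB

Convert to linear (a loss of L dB is a gain of −L dB): F_i = 10^(NF_i/10), G_i = 10^(G_i,dB/10)
  Stage 1: F_1 = 10^(1.09/10) = 1.285, G_1 = 10^(17.3/10) = 53.70
  Stage 2: F_2 = 10^(8.71/10) = 7.430, G_2 = 10^(−6.29/10) = 0.2350
  Stage 3: F_3 = 10^(4.39/10) = 2.748, G_3 = 10^(−4.39/10) = 0.3639
  Stage 4: F_4 = 10^(3.58/10) = 2.280, G_4 = 10^(18.2/10) = 66.07
Friis cascade:
  F = 1.285 + (7.430 − 1)/53.70 + (2.748 − 1)/12.62 + (2.280 − 1)/4.592 = 1.822
NF = 10 log₁₀(1.822) = 2.61 dB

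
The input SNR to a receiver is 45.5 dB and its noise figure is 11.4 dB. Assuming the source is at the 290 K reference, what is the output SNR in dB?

By definition F = SNR_in/SNR_out, so in dB: SNR_out = SNR_in − NF
SNR_out = 45.5 − 11.4 = 34.1 dB

34.1 dB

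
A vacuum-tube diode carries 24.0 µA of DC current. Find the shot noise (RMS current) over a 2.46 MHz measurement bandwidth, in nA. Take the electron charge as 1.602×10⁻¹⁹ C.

I_n = √(2qI·B)
2qI·B = 2 × 1.602×10⁻¹⁹ × 2.40×10⁻⁵ × 2.46×10⁶ = 1.89×10⁻¹⁷ A²
I_n = √(1.89×10⁻¹⁷) = 4.35×10⁻⁹ A = 4.35 nA

4.35 nA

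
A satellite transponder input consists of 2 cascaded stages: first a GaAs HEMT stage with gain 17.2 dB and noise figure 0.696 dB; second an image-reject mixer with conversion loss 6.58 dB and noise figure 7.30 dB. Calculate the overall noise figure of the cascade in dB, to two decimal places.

Convert to linear (a loss of L dB is a gain of −L dB): F_i = 10^(NF_i/10), G_i = 10^(G_i,dB/10)
  Stage 1: F_1 = 10^(0.696/10) = 1.174, G_1 = 10^(17.2/10) = 52.48
  Stage 2: F_2 = 10^(7.30/10) = 5.370, G_2 = 10^(−6.58/10) = 0.2198
Friis cascade:
  F = 1.174 + (5.370 − 1)/52.48 = 1.257
NF = 10 log₁₀(1.257) = 0.99 dB

0.99 dB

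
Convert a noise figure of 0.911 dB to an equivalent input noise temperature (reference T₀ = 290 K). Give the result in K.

67.7 K

F = 10^(0.911/10) = 1.23339
T_e = (F − 1)·T₀ = (1.23339 − 1) × 290 = 67.7 K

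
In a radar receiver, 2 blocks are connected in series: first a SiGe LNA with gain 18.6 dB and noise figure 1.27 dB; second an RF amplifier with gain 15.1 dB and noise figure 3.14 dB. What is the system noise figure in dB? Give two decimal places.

Convert to linear (a loss of L dB is a gain of −L dB): F_i = 10^(NF_i/10), G_i = 10^(G_i,dB/10)
  Stage 1: F_1 = 10^(1.27/10) = 1.340, G_1 = 10^(18.6/10) = 72.44
  Stage 2: F_2 = 10^(3.14/10) = 2.061, G_2 = 10^(15.1/10) = 32.36
Friis cascade:
  F = 1.340 + (2.061 − 1)/72.44 = 1.354
NF = 10 log₁₀(1.354) = 1.32 dB

1.32 dB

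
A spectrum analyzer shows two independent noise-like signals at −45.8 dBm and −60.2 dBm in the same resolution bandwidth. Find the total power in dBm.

−45.6 dBm

Convert to linear, add, convert back:
P₁ = 2.63×10⁻⁸ W, P₂ = 9.55×10⁻¹⁰ W
P_tot = 2.73×10⁻⁸ W → 10 log₁₀(P_tot / 10⁻³) = −45.6 dBm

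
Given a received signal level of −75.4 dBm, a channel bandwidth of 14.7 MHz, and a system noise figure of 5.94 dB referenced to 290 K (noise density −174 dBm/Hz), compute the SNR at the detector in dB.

Noise floor: N = −174 + 10 log₁₀(B) + NF
10 log₁₀(1.47×10⁷) = 71.67 dB
N = −174 + 71.67 + 5.94 = −96.39 dBm
SNR = P_sig − N = −75.4 − (−96.39) = 20.99 dB → 21.0 dB

21.0 dB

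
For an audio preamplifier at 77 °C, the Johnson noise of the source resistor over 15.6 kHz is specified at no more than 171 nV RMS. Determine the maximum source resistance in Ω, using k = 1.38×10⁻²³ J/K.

97.0 Ω

T = 77 °C + 273.15 = 350.15 K
Johnson–Nyquist: V_n = √(4kTRB) ⇒ R = V_n² / (4kTB)
4kTB = 4 × 1.38×10⁻²³ × 350.15 × 1.56×10⁴ = 3.02×10⁻¹⁶
R = (1.71×10⁻⁷)² / 3.02×10⁻¹⁶ = 9.70×10¹ Ω = 97.0 Ω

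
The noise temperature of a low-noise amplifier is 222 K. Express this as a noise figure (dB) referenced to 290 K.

F = 1 + T_e/T₀ = 1 + 222/290 = 1.76552
NF = 10 log₁₀(1.76552) = 2.47 dB

2.47 dB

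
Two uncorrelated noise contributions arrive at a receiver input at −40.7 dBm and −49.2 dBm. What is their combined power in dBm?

−40.1 dBm

Convert to linear, add, convert back:
P₁ = 8.51×10⁻⁸ W, P₂ = 1.20×10⁻⁸ W
P_tot = 9.71×10⁻⁸ W → 10 log₁₀(P_tot / 10⁻³) = −40.1 dBm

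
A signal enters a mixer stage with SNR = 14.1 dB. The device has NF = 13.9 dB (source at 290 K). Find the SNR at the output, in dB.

0.2 dB

By definition F = SNR_in/SNR_out, so in dB: SNR_out = SNR_in − NF
SNR_out = 14.1 − 13.9 = 0.2 dB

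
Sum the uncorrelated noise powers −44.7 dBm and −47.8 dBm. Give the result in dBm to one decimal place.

Convert to linear, add, convert back:
P₁ = 3.39×10⁻⁸ W, P₂ = 1.66×10⁻⁸ W
P_tot = 5.05×10⁻⁸ W → 10 log₁₀(P_tot / 10⁻³) = −43.0 dBm

−43.0 dBm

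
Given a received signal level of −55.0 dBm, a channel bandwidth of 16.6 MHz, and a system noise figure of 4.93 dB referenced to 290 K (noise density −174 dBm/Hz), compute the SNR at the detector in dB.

41.9 dB

Noise floor: N = −174 + 10 log₁₀(B) + NF
10 log₁₀(1.66×10⁷) = 72.2 dB
N = −174 + 72.2 + 4.93 = −96.87 dBm
SNR = P_sig − N = −55.0 − (−96.87) = 41.87 dB → 41.9 dB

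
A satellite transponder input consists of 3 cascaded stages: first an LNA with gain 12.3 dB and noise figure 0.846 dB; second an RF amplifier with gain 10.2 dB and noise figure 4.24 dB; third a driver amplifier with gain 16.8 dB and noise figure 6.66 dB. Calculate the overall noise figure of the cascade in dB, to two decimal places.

1.25 dB

Convert to linear (a loss of L dB is a gain of −L dB): F_i = 10^(NF_i/10), G_i = 10^(G_i,dB/10)
  Stage 1: F_1 = 10^(0.846/10) = 1.215, G_1 = 10^(12.3/10) = 16.98
  Stage 2: F_2 = 10^(4.24/10) = 2.655, G_2 = 10^(10.2/10) = 10.47
  Stage 3: F_3 = 10^(6.66/10) = 4.634, G_3 = 10^(16.8/10) = 47.86
Friis cascade:
  F = 1.215 + (2.655 − 1)/16.98 + (4.634 − 1)/177.8 = 1.333
NF = 10 log₁₀(1.333) = 1.25 dB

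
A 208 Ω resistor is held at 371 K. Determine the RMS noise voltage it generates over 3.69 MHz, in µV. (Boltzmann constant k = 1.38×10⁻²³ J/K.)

3.96 µV

V_n = √(4kTRB)
4kTRB = 4 × 1.38×10⁻²³ × 371 × 2.08×10² × 3.69×10⁶ = 1.57×10⁻¹¹ V²
V_n = √(1.57×10⁻¹¹) = 3.96×10⁻⁶ V = 3.96 µV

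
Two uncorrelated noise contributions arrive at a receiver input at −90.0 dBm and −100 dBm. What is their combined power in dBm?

Convert to linear, add, convert back:
P₁ = 1.00×10⁻¹² W, P₂ = 1.00×10⁻¹³ W
P_tot = 1.10×10⁻¹² W → 10 log₁₀(P_tot / 10⁻³) = −89.6 dBm

−89.6 dBm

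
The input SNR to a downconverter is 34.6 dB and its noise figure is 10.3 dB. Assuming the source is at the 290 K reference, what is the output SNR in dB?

By definition F = SNR_in/SNR_out, so in dB: SNR_out = SNR_in − NF
SNR_out = 34.6 − 10.3 = 24.3 dB

24.3 dB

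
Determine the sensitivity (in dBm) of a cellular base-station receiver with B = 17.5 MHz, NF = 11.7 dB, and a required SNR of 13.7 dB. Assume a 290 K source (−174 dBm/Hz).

−76.2 dBm

Sensitivity = −174 + 10 log₁₀(B) + NF + SNR_min
= −174 + 72.43 + 11.7 + 13.7
= −76.17 dBm → −76.2 dBm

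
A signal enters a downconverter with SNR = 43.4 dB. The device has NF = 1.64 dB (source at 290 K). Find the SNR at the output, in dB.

41.76 dB

By definition F = SNR_in/SNR_out, so in dB: SNR_out = SNR_in − NF
SNR_out = 43.4 − 1.64 = 41.76 dB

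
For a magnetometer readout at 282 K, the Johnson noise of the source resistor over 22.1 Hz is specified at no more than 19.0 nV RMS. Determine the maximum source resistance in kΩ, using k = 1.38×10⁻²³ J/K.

Johnson–Nyquist: V_n = √(4kTRB) ⇒ R = V_n² / (4kTB)
4kTB = 4 × 1.38×10⁻²³ × 282 × 2.21×10¹ = 3.44×10⁻¹⁹
R = (1.90×10⁻⁸)² / 3.44×10⁻¹⁹ = 1.05×10³ Ω = 1.05 kΩ

1.05 kΩ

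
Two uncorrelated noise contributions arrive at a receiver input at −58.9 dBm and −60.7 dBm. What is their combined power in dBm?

Convert to linear, add, convert back:
P₁ = 1.29×10⁻⁹ W, P₂ = 8.51×10⁻¹⁰ W
P_tot = 2.14×10⁻⁹ W → 10 log₁₀(P_tot / 10⁻³) = −56.7 dBm

−56.7 dBm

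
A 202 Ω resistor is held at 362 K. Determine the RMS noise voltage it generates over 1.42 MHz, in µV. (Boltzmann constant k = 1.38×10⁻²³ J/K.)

2.39 µV

V_n = √(4kTRB)
4kTRB = 4 × 1.38×10⁻²³ × 362 × 2.02×10² × 1.42×10⁶ = 5.73×10⁻¹² V²
V_n = √(5.73×10⁻¹²) = 2.39×10⁻⁶ V = 2.39 µV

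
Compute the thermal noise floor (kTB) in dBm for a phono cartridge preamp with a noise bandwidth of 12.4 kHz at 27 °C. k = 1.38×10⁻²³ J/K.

−132.9 dBm

T = 27 °C + 273.15 = 300.15 K
P_n = kTB = 1.38×10⁻²³ × 300.15 × 1.24×10⁴ = 5.14×10⁻¹⁷ W
In dBm: 10 log₁₀(5.14×10⁻¹⁷ / 10⁻³) = −132.9 dBm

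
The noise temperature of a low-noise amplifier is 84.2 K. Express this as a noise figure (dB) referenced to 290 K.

1.11 dB

F = 1 + T_e/T₀ = 1 + 84.2/290 = 1.29034
NF = 10 log₁₀(1.29034) = 1.11 dB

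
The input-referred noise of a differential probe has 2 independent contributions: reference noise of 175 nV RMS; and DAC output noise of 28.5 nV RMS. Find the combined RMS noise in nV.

Uncorrelated sources add in power (mean-square): V_tot = √(ΣV_i²)
V_tot = √[(1.75×10⁻⁷)² + (2.85×10⁻⁸)²] = 1.77×10⁻⁷ V = 177 nV

177 nV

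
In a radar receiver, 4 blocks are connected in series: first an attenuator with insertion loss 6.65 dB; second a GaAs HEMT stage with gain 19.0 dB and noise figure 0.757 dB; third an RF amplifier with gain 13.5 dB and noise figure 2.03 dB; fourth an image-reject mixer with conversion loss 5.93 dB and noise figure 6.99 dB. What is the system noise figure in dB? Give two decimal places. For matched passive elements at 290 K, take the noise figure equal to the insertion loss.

Convert to linear (a loss of L dB is a gain of −L dB): F_i = 10^(NF_i/10), G_i = 10^(G_i,dB/10)
  Stage 1: F_1 = 10^(6.65/10) = 4.624, G_1 = 10^(−6.65/10) = 0.2163
  Stage 2: F_2 = 10^(0.757/10) = 1.190, G_2 = 10^(19.0/10) = 79.43
  Stage 3: F_3 = 10^(2.03/10) = 1.596, G_3 = 10^(13.5/10) = 22.39
  Stage 4: F_4 = 10^(6.99/10) = 5.000, G_4 = 10^(−5.93/10) = 0.2553
Friis cascade:
  F = 4.624 + (1.190 − 1)/0.2163 + (1.596 − 1)/17.18 + (5.000 − 1)/384.6 = 5.549
NF = 10 log₁₀(5.549) = 7.44 dB

7.44 dB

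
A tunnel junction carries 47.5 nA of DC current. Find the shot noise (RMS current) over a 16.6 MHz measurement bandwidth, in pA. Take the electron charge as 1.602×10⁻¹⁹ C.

I_n = √(2qI·B)
2qI·B = 2 × 1.602×10⁻¹⁹ × 4.75×10⁻⁸ × 1.66×10⁷ = 2.53×10⁻¹⁹ A²
I_n = √(2.53×10⁻¹⁹) = 5.03×10⁻¹⁰ A = 503 pA

503 pA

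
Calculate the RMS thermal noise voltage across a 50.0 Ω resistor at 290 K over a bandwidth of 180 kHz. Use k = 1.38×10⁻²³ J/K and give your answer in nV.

380 nV

V_n = √(4kTRB)
4kTRB = 4 × 1.38×10⁻²³ × 290 × 5.00×10¹ × 1.80×10⁵ = 1.44×10⁻¹³ V²
V_n = √(1.44×10⁻¹³) = 3.80×10⁻⁷ V = 380 nV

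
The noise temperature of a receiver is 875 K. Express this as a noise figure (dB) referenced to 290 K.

6.04 dB

F = 1 + T_e/T₀ = 1 + 875/290 = 4.01724
NF = 10 log₁₀(4.01724) = 6.04 dB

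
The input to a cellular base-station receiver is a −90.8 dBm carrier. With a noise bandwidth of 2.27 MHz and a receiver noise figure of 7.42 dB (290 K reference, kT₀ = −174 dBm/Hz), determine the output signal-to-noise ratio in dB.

Noise floor: N = −174 + 10 log₁₀(B) + NF
10 log₁₀(2.27×10⁶) = 63.56 dB
N = −174 + 63.56 + 7.42 = −103.02 dBm
SNR = P_sig − N = −90.8 − (−103.02) = 12.22 dB → 12.2 dB

12.2 dB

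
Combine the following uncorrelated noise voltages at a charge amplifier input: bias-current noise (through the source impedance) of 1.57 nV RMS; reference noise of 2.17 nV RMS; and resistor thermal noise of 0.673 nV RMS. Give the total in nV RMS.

Uncorrelated sources add in power (mean-square): V_tot = √(ΣV_i²)
V_tot = √[(1.57×10⁻⁹)² + (2.17×10⁻⁹)² + (6.73×10⁻¹⁰)²] = 2.76×10⁻⁹ V = 2.76 nV

2.76 nV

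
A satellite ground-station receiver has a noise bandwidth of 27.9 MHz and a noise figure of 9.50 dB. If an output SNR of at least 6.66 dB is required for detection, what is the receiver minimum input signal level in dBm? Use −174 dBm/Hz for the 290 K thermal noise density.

Sensitivity = −174 + 10 log₁₀(B) + NF + SNR_min
= −174 + 74.46 + 9.50 + 6.66
= −83.38 dBm → −83.4 dBm

−83.4 dBm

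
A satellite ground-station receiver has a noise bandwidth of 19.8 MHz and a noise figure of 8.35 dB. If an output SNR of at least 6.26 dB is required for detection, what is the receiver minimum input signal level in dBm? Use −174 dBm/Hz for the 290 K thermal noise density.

−86.4 dBm

Sensitivity = −174 + 10 log₁₀(B) + NF + SNR_min
= −174 + 72.97 + 8.35 + 6.26
= −86.42 dBm → −86.4 dBm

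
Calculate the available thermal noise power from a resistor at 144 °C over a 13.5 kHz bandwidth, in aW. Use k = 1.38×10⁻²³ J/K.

T = 144 °C + 273.15 = 417.15 K
P_n = kTB = 1.38×10⁻²³ × 417.15 × 1.35×10⁴ = 7.77×10⁻¹⁷ W = 77.7 aW

77.7 aW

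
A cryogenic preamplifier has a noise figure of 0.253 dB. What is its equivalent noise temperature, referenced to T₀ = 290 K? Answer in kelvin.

F = 10^(0.253/10) = 1.05999
T_e = (F − 1)·T₀ = (1.05999 − 1) × 290 = 17.4 K

17.4 K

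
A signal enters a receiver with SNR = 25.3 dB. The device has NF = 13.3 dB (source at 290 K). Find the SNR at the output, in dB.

By definition F = SNR_in/SNR_out, so in dB: SNR_out = SNR_in − NF
SNR_out = 25.3 − 13.3 = 12.0 dB

12.0 dB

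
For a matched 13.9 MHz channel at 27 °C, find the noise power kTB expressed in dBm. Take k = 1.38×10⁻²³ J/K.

−102.4 dBm

T = 27 °C + 273.15 = 300.15 K
P_n = kTB = 1.38×10⁻²³ × 300.15 × 1.39×10⁷ = 5.76×10⁻¹⁴ W
In dBm: 10 log₁₀(5.76×10⁻¹⁴ / 10⁻³) = −102.4 dBm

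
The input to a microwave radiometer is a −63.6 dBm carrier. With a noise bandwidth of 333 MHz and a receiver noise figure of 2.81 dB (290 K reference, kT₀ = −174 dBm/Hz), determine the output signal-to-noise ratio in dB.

Noise floor: N = −174 + 10 log₁₀(B) + NF
10 log₁₀(3.33×10⁸) = 85.22 dB
N = −174 + 85.22 + 2.81 = −85.97 dBm
SNR = P_sig − N = −63.6 − (−85.97) = 22.37 dB → 22.4 dB

22.4 dB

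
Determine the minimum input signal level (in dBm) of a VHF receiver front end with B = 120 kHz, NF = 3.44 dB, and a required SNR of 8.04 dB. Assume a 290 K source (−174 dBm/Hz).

−111.7 dBm

Sensitivity = −174 + 10 log₁₀(B) + NF + SNR_min
= −174 + 50.79 + 3.44 + 8.04
= −111.73 dBm → −111.7 dBm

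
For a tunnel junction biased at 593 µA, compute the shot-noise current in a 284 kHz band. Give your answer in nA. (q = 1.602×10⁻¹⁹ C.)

7.35 nA

I_n = √(2qI·B)
2qI·B = 2 × 1.602×10⁻¹⁹ × 5.93×10⁻⁴ × 2.84×10⁵ = 5.40×10⁻¹⁷ A²
I_n = √(5.40×10⁻¹⁷) = 7.35×10⁻⁹ A = 7.35 nA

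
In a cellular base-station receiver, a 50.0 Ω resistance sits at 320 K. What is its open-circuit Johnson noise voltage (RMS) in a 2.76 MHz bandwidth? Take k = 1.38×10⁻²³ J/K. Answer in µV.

V_n = √(4kTRB)
4kTRB = 4 × 1.38×10⁻²³ × 320 × 5.00×10¹ × 2.76×10⁶ = 2.44×10⁻¹² V²
V_n = √(2.44×10⁻¹²) = 1.56×10⁻⁶ V = 1.56 µV

1.56 µV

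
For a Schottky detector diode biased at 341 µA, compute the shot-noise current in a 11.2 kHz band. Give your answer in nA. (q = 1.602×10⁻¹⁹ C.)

I_n = √(2qI·B)
2qI·B = 2 × 1.602×10⁻¹⁹ × 3.41×10⁻⁴ × 1.12×10⁴ = 1.22×10⁻¹⁸ A²
I_n = √(1.22×10⁻¹⁸) = 1.11×10⁻⁹ A = 1.11 nA

1.11 nA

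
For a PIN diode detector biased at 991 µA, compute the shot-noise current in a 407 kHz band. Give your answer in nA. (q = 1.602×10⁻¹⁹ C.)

I_n = √(2qI·B)
2qI·B = 2 × 1.602×10⁻¹⁹ × 9.91×10⁻⁴ × 4.07×10⁵ = 1.29×10⁻¹⁶ A²
I_n = √(1.29×10⁻¹⁶) = 1.14×10⁻⁸ A = 11.4 nA

11.4 nA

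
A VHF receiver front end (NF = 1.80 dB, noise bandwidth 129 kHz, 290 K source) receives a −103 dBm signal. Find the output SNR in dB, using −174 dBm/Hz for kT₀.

Noise floor: N = −174 + 10 log₁₀(B) + NF
10 log₁₀(1.29×10⁵) = 51.11 dB
N = −174 + 51.11 + 1.80 = −121.09 dBm
SNR = P_sig − N = −103 − (−121.09) = 18.09 dB → 18.1 dB

18.1 dB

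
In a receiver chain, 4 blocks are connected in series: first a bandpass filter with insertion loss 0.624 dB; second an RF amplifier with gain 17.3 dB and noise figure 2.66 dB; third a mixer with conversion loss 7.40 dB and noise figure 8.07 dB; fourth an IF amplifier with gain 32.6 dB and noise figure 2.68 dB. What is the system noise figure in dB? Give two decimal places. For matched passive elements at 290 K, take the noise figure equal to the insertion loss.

3.71 dB

Convert to linear (a loss of L dB is a gain of −L dB): F_i = 10^(NF_i/10), G_i = 10^(G_i,dB/10)
  Stage 1: F_1 = 10^(0.624/10) = 1.155, G_1 = 10^(−0.624/10) = 0.8662
  Stage 2: F_2 = 10^(2.66/10) = 1.845, G_2 = 10^(17.3/10) = 53.70
  Stage 3: F_3 = 10^(8.07/10) = 6.412, G_3 = 10^(−7.40/10) = 0.1820
  Stage 4: F_4 = 10^(2.68/10) = 1.854, G_4 = 10^(32.6/10) = 1820
Friis cascade:
  F = 1.155 + (1.845 − 1)/0.8662 + (6.412 − 1)/46.52 + (1.854 − 1)/8.464 = 2.347
NF = 10 log₁₀(2.347) = 3.71 dB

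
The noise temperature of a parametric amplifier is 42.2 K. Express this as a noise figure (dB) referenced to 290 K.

F = 1 + T_e/T₀ = 1 + 42.2/290 = 1.14552
NF = 10 log₁₀(1.14552) = 0.590 dB

0.590 dB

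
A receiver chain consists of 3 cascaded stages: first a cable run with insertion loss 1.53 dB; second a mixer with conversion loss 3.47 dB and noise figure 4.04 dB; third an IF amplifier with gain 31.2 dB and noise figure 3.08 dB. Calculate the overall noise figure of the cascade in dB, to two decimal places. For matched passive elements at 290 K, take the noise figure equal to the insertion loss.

8.37 dB

Convert to linear (a loss of L dB is a gain of −L dB): F_i = 10^(NF_i/10), G_i = 10^(G_i,dB/10)
  Stage 1: F_1 = 10^(1.53/10) = 1.422, G_1 = 10^(−1.53/10) = 0.7031
  Stage 2: F_2 = 10^(4.04/10) = 2.535, G_2 = 10^(−3.47/10) = 0.4498
  Stage 3: F_3 = 10^(3.08/10) = 2.032, G_3 = 10^(31.2/10) = 1318
Friis cascade:
  F = 1.422 + (2.535 − 1)/0.7031 + (2.032 − 1)/0.3162 = 6.870
NF = 10 log₁₀(6.870) = 8.37 dB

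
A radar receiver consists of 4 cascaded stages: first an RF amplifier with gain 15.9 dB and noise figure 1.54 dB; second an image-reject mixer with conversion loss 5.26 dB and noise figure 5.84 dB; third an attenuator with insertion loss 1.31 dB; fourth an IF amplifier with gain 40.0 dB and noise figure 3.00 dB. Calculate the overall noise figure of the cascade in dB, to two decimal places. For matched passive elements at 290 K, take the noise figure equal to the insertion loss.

2.16 dB

Convert to linear (a loss of L dB is a gain of −L dB): F_i = 10^(NF_i/10), G_i = 10^(G_i,dB/10)
  Stage 1: F_1 = 10^(1.54/10) = 1.426, G_1 = 10^(15.9/10) = 38.90
  Stage 2: F_2 = 10^(5.84/10) = 3.837, G_2 = 10^(−5.26/10) = 0.2979
  Stage 3: F_3 = 10^(1.31/10) = 1.352, G_3 = 10^(−1.31/10) = 0.7396
  Stage 4: F_4 = 10^(3.00/10) = 1.995, G_4 = 10^(40.0/10) = 1.000×10⁴
Friis cascade:
  F = 1.426 + (3.837 − 1)/38.90 + (1.352 − 1)/11.59 + (1.995 − 1)/8.570 = 1.645
NF = 10 log₁₀(1.645) = 2.16 dB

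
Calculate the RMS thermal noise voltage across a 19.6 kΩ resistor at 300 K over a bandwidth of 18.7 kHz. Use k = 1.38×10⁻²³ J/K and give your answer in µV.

2.46 µV

V_n = √(4kTRB)
4kTRB = 4 × 1.38×10⁻²³ × 300 × 1.96×10⁴ × 1.87×10⁴ = 6.07×10⁻¹² V²
V_n = √(6.07×10⁻¹²) = 2.46×10⁻⁶ V = 2.46 µV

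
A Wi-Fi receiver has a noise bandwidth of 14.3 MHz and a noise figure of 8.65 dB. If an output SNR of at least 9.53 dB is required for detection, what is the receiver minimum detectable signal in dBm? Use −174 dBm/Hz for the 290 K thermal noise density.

Sensitivity = −174 + 10 log₁₀(B) + NF + SNR_min
= −174 + 71.55 + 8.65 + 9.53
= −84.27 dBm → −84.3 dBm

−84.3 dBm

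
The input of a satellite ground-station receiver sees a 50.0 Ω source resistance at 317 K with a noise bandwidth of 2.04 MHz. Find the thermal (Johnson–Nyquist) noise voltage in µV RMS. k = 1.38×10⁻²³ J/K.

V_n = √(4kTRB)
4kTRB = 4 × 1.38×10⁻²³ × 317 × 5.00×10¹ × 2.04×10⁶ = 1.78×10⁻¹² V²
V_n = √(1.78×10⁻¹²) = 1.34×10⁻⁶ V = 1.34 µV

1.34 µV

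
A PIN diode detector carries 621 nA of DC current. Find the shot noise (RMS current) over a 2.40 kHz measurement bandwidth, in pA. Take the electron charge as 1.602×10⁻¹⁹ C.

I_n = √(2qI·B)
2qI·B = 2 × 1.602×10⁻¹⁹ × 6.21×10⁻⁷ × 2.40×10³ = 4.78×10⁻²² A²
I_n = √(4.78×10⁻²²) = 2.19×10⁻¹¹ A = 21.9 pA

21.9 pA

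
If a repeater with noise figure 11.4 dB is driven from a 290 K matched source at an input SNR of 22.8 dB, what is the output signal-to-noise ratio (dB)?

By definition F = SNR_in/SNR_out, so in dB: SNR_out = SNR_in − NF
SNR_out = 22.8 − 11.4 = 11.4 dB

11.4 dB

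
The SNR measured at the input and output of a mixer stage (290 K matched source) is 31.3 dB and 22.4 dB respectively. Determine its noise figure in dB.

8.9 dB

NF (dB) = SNR_in(dB) − SNR_out(dB) when the source is at T₀
NF = 31.3 − 22.4 = 8.9 dB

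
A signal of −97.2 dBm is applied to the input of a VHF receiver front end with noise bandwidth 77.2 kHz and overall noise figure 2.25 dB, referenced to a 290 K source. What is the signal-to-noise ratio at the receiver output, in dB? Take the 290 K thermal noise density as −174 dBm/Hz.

Noise floor: N = −174 + 10 log₁₀(B) + NF
10 log₁₀(7.72×10⁴) = 48.88 dB
N = −174 + 48.88 + 2.25 = −122.87 dBm
SNR = P_sig − N = −97.2 − (−122.87) = 25.67 dB → 25.7 dB

25.7 dB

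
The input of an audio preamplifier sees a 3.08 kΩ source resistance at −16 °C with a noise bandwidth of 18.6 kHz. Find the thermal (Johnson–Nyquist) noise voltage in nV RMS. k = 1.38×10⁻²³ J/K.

T = −16 °C + 273.15 = 257.15 K
V_n = √(4kTRB)
4kTRB = 4 × 1.38×10⁻²³ × 257.15 × 3.08×10³ × 1.86×10⁴ = 8.13×10⁻¹³ V²
V_n = √(8.13×10⁻¹³) = 9.02×10⁻⁷ V = 902 nV

902 nV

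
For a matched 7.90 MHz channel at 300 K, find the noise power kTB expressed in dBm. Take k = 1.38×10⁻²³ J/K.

−104.9 dBm

P_n = kTB = 1.38×10⁻²³ × 300 × 7.90×10⁶ = 3.27×10⁻¹⁴ W
In dBm: 10 log₁₀(3.27×10⁻¹⁴ / 10⁻³) = −104.9 dBm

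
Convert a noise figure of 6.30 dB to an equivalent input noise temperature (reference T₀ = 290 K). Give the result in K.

F = 10^(6.30/10) = 4.2658
T_e = (F − 1)·T₀ = (4.2658 − 1) × 290 = 947 K

947 K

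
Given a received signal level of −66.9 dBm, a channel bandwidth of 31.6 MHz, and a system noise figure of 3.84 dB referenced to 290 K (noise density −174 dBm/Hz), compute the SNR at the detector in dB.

Noise floor: N = −174 + 10 log₁₀(B) + NF
10 log₁₀(3.16×10⁷) = 75 dB
N = −174 + 75 + 3.84 = −95.16 dBm
SNR = P_sig − N = −66.9 − (−95.16) = 28.26 dB → 28.3 dB

28.3 dB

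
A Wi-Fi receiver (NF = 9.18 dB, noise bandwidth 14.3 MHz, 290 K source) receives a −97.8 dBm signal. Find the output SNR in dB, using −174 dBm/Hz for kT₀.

−4.5 dB

Noise floor: N = −174 + 10 log₁₀(B) + NF
10 log₁₀(1.43×10⁷) = 71.55 dB
N = −174 + 71.55 + 9.18 = −93.27 dBm
SNR = P_sig − N = −97.8 − (−93.27) = −4.53 dB → −4.5 dB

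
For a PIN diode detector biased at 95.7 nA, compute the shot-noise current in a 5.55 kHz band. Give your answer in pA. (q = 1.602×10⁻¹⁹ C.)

13.0 pA

I_n = √(2qI·B)
2qI·B = 2 × 1.602×10⁻¹⁹ × 9.57×10⁻⁸ × 5.55×10³ = 1.70×10⁻²² A²
I_n = √(1.70×10⁻²²) = 1.30×10⁻¹¹ A = 13.0 pA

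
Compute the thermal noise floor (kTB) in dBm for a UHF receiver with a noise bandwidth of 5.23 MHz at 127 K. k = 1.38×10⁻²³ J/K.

P_n = kTB = 1.38×10⁻²³ × 127 × 5.23×10⁶ = 9.17×10⁻¹⁵ W
In dBm: 10 log₁₀(9.17×10⁻¹⁵ / 10⁻³) = −110.4 dBm

−110.4 dBm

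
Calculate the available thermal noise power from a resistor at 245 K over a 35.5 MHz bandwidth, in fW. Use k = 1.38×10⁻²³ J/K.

120 fW

P_n = kTB = 1.38×10⁻²³ × 245 × 3.55×10⁷ = 1.20×10⁻¹³ W = 120 fW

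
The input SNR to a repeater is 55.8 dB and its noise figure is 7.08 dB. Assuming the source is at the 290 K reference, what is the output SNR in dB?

By definition F = SNR_in/SNR_out, so in dB: SNR_out = SNR_in − NF
SNR_out = 55.8 − 7.08 = 48.72 dB

48.72 dB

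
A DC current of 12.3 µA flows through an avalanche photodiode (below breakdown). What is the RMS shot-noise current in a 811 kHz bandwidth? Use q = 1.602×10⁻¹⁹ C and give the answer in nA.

1.79 nA

I_n = √(2qI·B)
2qI·B = 2 × 1.602×10⁻¹⁹ × 1.23×10⁻⁵ × 8.11×10⁵ = 3.20×10⁻¹⁸ A²
I_n = √(3.20×10⁻¹⁸) = 1.79×10⁻⁹ A = 1.79 nA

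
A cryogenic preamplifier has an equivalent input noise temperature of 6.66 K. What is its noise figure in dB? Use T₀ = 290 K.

0.099 dB

F = 1 + T_e/T₀ = 1 + 6.66/290 = 1.02297
NF = 10 log₁₀(1.02297) = 0.099 dB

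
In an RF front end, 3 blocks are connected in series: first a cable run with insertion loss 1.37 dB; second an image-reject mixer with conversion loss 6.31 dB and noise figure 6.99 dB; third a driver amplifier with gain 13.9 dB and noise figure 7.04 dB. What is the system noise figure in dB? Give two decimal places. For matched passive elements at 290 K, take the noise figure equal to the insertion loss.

Convert to linear (a loss of L dB is a gain of −L dB): F_i = 10^(NF_i/10), G_i = 10^(G_i,dB/10)
  Stage 1: F_1 = 10^(1.37/10) = 1.371, G_1 = 10^(−1.37/10) = 0.7295
  Stage 2: F_2 = 10^(6.99/10) = 5.000, G_2 = 10^(−6.31/10) = 0.2339
  Stage 3: F_3 = 10^(7.04/10) = 5.058, G_3 = 10^(13.9/10) = 24.55
Friis cascade:
  F = 1.371 + (5.000 − 1)/0.7295 + (5.058 − 1)/0.1706 = 30.64
NF = 10 log₁₀(30.64) = 14.86 dB

14.86 dB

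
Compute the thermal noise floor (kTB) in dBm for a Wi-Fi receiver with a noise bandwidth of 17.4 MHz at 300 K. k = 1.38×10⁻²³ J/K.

P_n = kTB = 1.38×10⁻²³ × 300 × 1.74×10⁷ = 7.20×10⁻¹⁴ W
In dBm: 10 log₁₀(7.20×10⁻¹⁴ / 10⁻³) = −101.4 dBm

−101.4 dBm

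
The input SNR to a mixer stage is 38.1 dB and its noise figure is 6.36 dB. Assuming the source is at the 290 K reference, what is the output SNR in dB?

By definition F = SNR_in/SNR_out, so in dB: SNR_out = SNR_in − NF
SNR_out = 38.1 − 6.36 = 31.74 dB

31.74 dB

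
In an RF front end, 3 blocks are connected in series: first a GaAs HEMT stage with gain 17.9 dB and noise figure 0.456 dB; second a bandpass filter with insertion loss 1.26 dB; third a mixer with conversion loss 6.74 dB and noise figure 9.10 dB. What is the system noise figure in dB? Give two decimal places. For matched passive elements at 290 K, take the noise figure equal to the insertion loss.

Convert to linear (a loss of L dB is a gain of −L dB): F_i = 10^(NF_i/10), G_i = 10^(G_i,dB/10)
  Stage 1: F_1 = 10^(0.456/10) = 1.111, G_1 = 10^(17.9/10) = 61.66
  Stage 2: F_2 = 10^(1.26/10) = 1.337, G_2 = 10^(−1.26/10) = 0.7482
  Stage 3: F_3 = 10^(9.10/10) = 8.128, G_3 = 10^(−6.74/10) = 0.2118
Friis cascade:
  F = 1.111 + (1.337 − 1)/61.66 + (8.128 − 1)/46.13 = 1.271
NF = 10 log₁₀(1.271) = 1.04 dB

1.04 dB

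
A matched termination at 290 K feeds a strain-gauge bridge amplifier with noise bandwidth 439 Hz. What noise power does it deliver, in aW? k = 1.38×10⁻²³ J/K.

1.76 aW

P_n = kTB = 1.38×10⁻²³ × 290 × 4.39×10² = 1.76×10⁻¹⁸ W = 1.76 aW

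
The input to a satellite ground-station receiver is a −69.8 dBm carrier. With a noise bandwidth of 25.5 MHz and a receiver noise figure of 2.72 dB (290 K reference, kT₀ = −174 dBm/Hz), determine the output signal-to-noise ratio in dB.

27.4 dB

Noise floor: N = −174 + 10 log₁₀(B) + NF
10 log₁₀(2.55×10⁷) = 74.07 dB
N = −174 + 74.07 + 2.72 = −97.21 dBm
SNR = P_sig − N = −69.8 − (−97.21) = 27.41 dB → 27.4 dB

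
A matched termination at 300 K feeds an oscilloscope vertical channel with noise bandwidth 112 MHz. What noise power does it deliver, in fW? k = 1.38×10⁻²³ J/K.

P_n = kTB = 1.38×10⁻²³ × 300 × 1.12×10⁸ = 4.64×10⁻¹³ W = 464 fW

464 fW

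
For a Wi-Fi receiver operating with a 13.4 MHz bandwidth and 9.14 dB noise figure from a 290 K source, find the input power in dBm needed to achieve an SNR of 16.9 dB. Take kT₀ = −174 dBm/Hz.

Sensitivity = −174 + 10 log₁₀(B) + NF + SNR_min
= −174 + 71.27 + 9.14 + 16.9
= −76.69 dBm → −76.7 dBm

−76.7 dBm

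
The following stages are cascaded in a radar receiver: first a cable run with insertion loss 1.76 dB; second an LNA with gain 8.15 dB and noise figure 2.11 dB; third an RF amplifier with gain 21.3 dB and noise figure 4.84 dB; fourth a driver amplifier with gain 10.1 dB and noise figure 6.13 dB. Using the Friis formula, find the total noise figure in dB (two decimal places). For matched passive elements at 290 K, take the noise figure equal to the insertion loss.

Convert to linear (a loss of L dB is a gain of −L dB): F_i = 10^(NF_i/10), G_i = 10^(G_i,dB/10)
  Stage 1: F_1 = 10^(1.76/10) = 1.500, G_1 = 10^(−1.76/10) = 0.6668
  Stage 2: F_2 = 10^(2.11/10) = 1.626, G_2 = 10^(8.15/10) = 6.531
  Stage 3: F_3 = 10^(4.84/10) = 3.048, G_3 = 10^(21.3/10) = 134.9
  Stage 4: F_4 = 10^(6.13/10) = 4.102, G_4 = 10^(10.1/10) = 10.23
Friis cascade:
  F = 1.500 + (1.626 − 1)/0.6668 + (3.048 − 1)/4.355 + (4.102 − 1)/587.5 = 2.913
NF = 10 log₁₀(2.913) = 4.64 dB

4.64 dB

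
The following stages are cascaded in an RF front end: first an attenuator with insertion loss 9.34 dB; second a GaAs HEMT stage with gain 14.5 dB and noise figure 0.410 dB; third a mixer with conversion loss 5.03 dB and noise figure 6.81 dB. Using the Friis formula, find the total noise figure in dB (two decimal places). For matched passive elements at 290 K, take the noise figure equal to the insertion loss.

Convert to linear (a loss of L dB is a gain of −L dB): F_i = 10^(NF_i/10), G_i = 10^(G_i,dB/10)
  Stage 1: F_1 = 10^(9.34/10) = 8.590, G_1 = 10^(−9.34/10) = 0.1164
  Stage 2: F_2 = 10^(0.410/10) = 1.099, G_2 = 10^(14.5/10) = 28.18
  Stage 3: F_3 = 10^(6.81/10) = 4.797, G_3 = 10^(−5.03/10) = 0.3141
Friis cascade:
  F = 8.590 + (1.099 − 1)/0.1164 + (4.797 − 1)/3.281 = 10.60
NF = 10 log₁₀(10.60) = 10.25 dB

10.25 dB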